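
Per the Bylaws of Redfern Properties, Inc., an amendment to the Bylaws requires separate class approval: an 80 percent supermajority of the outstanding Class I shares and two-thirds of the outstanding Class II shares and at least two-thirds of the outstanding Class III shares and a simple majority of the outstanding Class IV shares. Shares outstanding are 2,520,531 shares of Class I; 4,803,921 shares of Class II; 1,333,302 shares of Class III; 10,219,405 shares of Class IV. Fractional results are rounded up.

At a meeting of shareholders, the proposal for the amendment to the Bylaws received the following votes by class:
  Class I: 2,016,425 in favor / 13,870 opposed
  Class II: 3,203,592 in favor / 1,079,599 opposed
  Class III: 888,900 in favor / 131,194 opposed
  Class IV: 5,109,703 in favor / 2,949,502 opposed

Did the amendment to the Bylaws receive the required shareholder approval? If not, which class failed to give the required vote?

Class I: 4/5 of 2520531 = 2016424.80, rounded up to 2016425; 2,016,425 required, 2,016,425 in favor — approved.
Class II: 2/3 of 4803921 = 3202614; 3,202,614 required, 3,203,592 in favor — approved.
Class III: 2/3 of 1333302 = 888868; 888,868 required, 888,900 in favor — approved.
Class IV: a majority of 10219405 is 5109703; 5,109,703 required, 5,109,703 in favor — approved.

Approved — every class gave the required vote.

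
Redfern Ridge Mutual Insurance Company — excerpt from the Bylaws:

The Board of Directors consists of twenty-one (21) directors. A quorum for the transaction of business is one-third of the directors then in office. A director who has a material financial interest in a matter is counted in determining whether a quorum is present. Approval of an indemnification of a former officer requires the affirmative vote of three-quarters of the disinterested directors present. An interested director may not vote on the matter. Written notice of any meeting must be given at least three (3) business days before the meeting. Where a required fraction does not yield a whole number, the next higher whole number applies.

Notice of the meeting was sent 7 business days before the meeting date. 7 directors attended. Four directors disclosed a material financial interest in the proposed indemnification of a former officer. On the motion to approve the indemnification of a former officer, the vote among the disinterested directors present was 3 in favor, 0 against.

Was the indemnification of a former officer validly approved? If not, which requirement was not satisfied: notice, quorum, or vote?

Notice: 7 business days given; 3 required (7 ≥ 3). Satisfied.
Quorum: 7 present (interested directors count toward quorum); quorum is 7. Satisfied.
Vote: the indemnification of a former officer requires three-fourths of the disinterested directors present (7 − 4 = 3). 3/4 of 3 = 2.25, rounded up to 3, so 3 affirmative votes are needed; 3 voted in favor. Satisfied.

Valid — all requirements satisfied.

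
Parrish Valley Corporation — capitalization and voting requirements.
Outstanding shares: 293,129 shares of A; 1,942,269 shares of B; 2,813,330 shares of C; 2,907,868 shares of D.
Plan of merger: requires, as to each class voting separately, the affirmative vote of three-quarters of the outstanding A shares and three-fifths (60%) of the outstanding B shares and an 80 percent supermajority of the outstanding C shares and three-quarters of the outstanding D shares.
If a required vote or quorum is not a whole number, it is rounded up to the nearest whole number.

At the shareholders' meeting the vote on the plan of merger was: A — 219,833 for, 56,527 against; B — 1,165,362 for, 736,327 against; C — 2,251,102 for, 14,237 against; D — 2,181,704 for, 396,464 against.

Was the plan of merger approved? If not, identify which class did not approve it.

A: 3/4 of 293129 = 219846.75, rounded up to 219847; 219,847 required, 219,833 in favor — not approved.
B: 3/5 of 1942269 = 1165361.40, rounded up to 1165362; 1,165,362 required, 1,165,362 in favor — approved.
C: 4/5 of 2813330 = 2250664; 2,250,664 required, 2,251,102 in favor — approved.
D: 3/4 of 2907868 = 2180901; 2,180,901 required, 2,181,704 in favor — approved.

Not approved — the A shares did not give the required vote.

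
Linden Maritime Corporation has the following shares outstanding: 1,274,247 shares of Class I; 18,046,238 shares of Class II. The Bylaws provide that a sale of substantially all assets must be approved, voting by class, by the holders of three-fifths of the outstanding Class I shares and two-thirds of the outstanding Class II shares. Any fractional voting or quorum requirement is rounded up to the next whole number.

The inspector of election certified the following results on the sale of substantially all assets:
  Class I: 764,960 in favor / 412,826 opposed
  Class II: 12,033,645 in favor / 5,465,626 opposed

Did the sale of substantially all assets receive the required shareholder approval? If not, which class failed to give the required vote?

Approved — every class gave the required vote.

Class I: 3/5 of 1274247 = 764548.20, rounded up to 764549; 764,549 required, 764,960 in favor — approved.
Class II: 2/3 of 18046238 = 12030825.33, rounded up to 12030826; 12,030,826 required, 12,033,645 in favor — approved.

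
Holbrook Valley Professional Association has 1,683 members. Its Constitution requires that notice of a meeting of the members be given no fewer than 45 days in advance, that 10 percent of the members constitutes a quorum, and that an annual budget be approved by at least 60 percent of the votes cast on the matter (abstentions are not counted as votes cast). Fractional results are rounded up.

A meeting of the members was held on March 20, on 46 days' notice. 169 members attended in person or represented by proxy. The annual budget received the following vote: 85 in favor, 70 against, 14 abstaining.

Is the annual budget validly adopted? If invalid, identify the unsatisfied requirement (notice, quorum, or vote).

Notice: 46 days given; 45 required. Satisfied.
Quorum: 10% of 1,683 = 168.30, rounded up to 169; 169 present. Satisfied.
Vote: requires three-fifths of the votes cast (169 − 14 abstaining = 155); 3/5 of 155 = 93, so 93 needed; 85 in favor. Not satisfied.

Invalid — vote requirement not satisfied.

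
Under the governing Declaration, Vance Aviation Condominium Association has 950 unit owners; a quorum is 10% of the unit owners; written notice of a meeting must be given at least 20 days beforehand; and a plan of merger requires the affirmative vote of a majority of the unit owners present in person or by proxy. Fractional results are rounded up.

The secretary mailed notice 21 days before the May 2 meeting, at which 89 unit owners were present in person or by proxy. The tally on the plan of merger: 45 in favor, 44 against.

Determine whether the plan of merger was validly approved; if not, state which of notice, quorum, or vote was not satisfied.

Invalid — quorum requirement not satisfied.

Notice: 21 days given; 20 required. Satisfied.
Quorum: 10% of 950 = 95; 89 present. Not satisfied.
Vote: requires a majority of those present (89); a majority of 89 is 45, so 45 needed; 45 in favor. Satisfied.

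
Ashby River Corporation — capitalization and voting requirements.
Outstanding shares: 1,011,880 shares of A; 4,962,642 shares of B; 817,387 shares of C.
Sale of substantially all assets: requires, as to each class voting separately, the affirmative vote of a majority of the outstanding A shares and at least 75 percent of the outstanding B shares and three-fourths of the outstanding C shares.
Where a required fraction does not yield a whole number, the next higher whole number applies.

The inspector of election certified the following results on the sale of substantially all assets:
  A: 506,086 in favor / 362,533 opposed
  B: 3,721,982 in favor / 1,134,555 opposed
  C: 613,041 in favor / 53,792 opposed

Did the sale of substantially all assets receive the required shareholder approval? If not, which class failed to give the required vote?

Approved — every class gave the required vote.

A: a majority of 1011880 is 505941; 505,941 required, 506,086 in favor — approved.
B: 3/4 of 4962642 = 3721981.50, rounded up to 3721982; 3,721,982 required, 3,721,982 in favor — approved.
C: 3/4 of 817387 = 613040.25, rounded up to 613041; 613,041 required, 613,041 in favor — approved.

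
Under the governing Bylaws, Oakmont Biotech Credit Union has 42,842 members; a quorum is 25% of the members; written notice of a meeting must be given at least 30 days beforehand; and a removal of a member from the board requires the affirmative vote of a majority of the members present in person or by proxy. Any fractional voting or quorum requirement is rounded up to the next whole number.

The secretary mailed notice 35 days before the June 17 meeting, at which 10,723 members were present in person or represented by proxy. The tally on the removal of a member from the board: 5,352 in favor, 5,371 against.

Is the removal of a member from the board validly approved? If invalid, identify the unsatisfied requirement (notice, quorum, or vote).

Notice: 35 days given; 30 required. Satisfied.
Quorum: 25% of 42,842 = 10,710.50, rounded up to 10,711; 10,723 present. Satisfied.
Vote: requires a majority of those present (10,723); a majority of 10723 is 5362, so 5,362 needed; 5,352 in favor. Not satisfied.

Invalid — vote requirement not satisfied.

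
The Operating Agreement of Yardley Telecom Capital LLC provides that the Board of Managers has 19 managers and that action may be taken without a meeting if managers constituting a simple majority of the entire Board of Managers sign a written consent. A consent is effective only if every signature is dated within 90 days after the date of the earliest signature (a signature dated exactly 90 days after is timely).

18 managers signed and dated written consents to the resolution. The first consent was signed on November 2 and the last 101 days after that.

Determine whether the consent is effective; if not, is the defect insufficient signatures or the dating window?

Signatures required: a simple majority of 19 — a majority of 19 is 10, so 10 needed; 18 signed. Sufficient.
Dating window: the latest signature is 101 days after the earliest; the limit is 90 days. Outside the window.

Not effective — dating-window requirement not satisfied.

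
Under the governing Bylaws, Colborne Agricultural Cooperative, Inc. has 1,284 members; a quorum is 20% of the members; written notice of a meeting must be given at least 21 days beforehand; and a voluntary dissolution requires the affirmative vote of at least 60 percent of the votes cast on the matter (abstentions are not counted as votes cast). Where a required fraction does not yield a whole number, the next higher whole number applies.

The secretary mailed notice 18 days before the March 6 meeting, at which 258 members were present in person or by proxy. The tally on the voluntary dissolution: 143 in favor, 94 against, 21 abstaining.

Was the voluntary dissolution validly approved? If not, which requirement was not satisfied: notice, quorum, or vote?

Invalid — notice requirement not satisfied.

Notice: 18 days given; 21 required. Not satisfied.
Quorum: 20% of 1,284 = 256.80, rounded up to 257; 258 present. Satisfied.
Vote: requires three-fifths of the votes cast (258 − 21 abstaining = 237); 3/5 of 237 = 142.20, rounded up to 143, so 143 needed; 143 in favor. Satisfied.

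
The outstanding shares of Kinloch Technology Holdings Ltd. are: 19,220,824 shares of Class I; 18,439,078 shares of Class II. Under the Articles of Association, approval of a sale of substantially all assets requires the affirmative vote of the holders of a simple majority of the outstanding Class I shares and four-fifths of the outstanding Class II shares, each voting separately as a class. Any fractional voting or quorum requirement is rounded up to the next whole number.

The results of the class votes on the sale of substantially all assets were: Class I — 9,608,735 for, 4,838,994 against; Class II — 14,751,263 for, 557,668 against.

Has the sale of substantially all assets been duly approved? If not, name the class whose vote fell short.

Not approved — the Class I shares did not give the required vote.

Class I: a majority of 19220824 is 9610413; 9,610,413 required, 9,608,735 in favor — not approved.
Class II: 4/5 of 18439078 = 14751262.40, rounded up to 14751263; 14,751,263 required, 14,751,263 in favor — approved.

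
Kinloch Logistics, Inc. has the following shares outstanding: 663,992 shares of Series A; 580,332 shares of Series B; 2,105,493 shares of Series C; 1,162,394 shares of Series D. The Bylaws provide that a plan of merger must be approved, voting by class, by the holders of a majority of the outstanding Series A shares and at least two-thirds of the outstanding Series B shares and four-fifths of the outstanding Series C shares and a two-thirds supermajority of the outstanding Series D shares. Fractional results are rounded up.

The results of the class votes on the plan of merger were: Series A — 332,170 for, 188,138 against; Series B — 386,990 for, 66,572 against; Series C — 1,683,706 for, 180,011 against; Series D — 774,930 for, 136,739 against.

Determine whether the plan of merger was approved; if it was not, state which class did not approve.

Series A: a majority of 663992 is 331997; 331,997 required, 332,170 in favor — approved.
Series B: 2/3 of 580332 = 386888; 386,888 required, 386,990 in favor — approved.
Series C: 4/5 of 2105493 = 1684394.40, rounded up to 1684395; 1,684,395 required, 1,683,706 in favor — not approved.
Series D: 2/3 of 1162394 = 774929.33, rounded up to 774930; 774,930 required, 774,930 in favor — approved.

Not approved — the Series C shares did not give the required vote.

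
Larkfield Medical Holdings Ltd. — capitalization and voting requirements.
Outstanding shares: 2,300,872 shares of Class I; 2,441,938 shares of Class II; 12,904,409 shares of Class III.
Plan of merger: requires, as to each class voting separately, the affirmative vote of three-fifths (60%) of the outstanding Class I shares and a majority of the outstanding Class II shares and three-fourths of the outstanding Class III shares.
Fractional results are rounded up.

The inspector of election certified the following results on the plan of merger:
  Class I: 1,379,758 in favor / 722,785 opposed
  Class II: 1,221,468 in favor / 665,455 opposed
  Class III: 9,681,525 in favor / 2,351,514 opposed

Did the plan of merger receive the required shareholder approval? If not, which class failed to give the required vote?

Class I: 3/5 of 2300872 = 1380523.20, rounded up to 1380524; 1,380,524 required, 1,379,758 in favor — not approved.
Class II: a majority of 2441938 is 1220970; 1,220,970 required, 1,221,468 in favor — approved.
Class III: 3/4 of 12904409 = 9678306.75, rounded up to 9678307; 9,678,307 required, 9,681,525 in favor — approved.

Not approved — the Class I shares did not give the required vote.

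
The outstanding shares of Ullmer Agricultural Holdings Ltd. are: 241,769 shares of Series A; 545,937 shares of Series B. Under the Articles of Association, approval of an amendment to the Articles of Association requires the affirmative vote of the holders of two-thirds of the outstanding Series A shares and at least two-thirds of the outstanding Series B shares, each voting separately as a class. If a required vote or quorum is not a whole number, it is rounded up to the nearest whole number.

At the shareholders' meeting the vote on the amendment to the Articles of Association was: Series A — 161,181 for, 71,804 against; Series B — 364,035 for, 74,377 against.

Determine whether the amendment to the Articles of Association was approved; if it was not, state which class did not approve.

Series A: 2/3 of 241769 = 161179.33, rounded up to 161180; 161,180 required, 161,181 in favor — approved.
Series B: 2/3 of 545937 = 363958; 363,958 required, 364,035 in favor — approved.

Approved — every class gave the required vote.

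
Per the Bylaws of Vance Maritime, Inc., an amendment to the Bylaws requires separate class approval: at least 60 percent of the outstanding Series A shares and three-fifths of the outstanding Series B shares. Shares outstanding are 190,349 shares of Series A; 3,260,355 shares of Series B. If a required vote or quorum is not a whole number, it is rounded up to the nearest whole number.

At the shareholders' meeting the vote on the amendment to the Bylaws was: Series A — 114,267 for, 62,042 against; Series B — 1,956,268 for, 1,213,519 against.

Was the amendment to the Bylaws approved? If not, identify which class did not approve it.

Series A: 3/5 of 190349 = 114209.40, rounded up to 114210; 114,210 required, 114,267 in favor — approved.
Series B: 3/5 of 3260355 = 1956213; 1,956,213 required, 1,956,268 in favor — approved.

Approved — every class gave the required vote.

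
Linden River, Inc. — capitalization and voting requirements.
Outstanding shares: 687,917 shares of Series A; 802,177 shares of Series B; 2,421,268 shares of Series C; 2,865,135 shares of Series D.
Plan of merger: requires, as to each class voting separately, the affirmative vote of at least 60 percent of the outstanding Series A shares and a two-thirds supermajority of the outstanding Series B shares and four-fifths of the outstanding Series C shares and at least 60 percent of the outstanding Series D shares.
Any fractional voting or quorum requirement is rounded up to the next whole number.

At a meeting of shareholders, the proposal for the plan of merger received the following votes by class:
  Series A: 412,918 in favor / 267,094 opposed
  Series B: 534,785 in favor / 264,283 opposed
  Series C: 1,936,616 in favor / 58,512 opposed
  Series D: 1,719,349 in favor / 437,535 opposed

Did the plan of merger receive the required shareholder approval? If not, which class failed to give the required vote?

Series A: 3/5 of 687917 = 412750.20, rounded up to 412751; 412,751 required, 412,918 in favor — approved.
Series B: 2/3 of 802177 = 534784.67, rounded up to 534785; 534,785 required, 534,785 in favor — approved.
Series C: 4/5 of 2421268 = 1937014.40, rounded up to 1937015; 1,937,015 required, 1,936,616 in favor — not approved.
Series D: 3/5 of 2865135 = 1719081; 1,719,081 required, 1,719,349 in favor — approved.

Not approved — the Series C shares did not give the required vote.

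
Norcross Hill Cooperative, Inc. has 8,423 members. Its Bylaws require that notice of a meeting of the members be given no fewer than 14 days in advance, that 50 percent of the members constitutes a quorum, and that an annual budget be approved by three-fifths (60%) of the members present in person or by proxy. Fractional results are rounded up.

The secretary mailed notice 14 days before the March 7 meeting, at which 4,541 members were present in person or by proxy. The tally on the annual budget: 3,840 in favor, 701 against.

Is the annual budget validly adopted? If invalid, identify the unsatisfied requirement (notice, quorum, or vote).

Valid — all requirements satisfied.

Notice: 14 days given; 14 required. Satisfied.
Quorum: 50% of 8,423 = 4,211.50, rounded up to 4,212; 4,541 present. Satisfied.
Vote: requires three-fifths of those present (4,541); 3/5 of 4541 = 2724.60, rounded up to 2725, so 2,725 needed; 3,840 in favor. Satisfied.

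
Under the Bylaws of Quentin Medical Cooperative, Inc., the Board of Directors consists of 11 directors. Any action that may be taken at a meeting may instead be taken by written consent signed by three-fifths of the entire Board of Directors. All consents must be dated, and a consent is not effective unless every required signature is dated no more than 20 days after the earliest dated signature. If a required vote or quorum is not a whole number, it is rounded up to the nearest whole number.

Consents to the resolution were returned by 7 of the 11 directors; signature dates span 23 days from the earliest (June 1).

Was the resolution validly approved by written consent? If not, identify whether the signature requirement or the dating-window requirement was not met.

Signatures required: three-fifths of 11 — 3/5 of 11 = 6.60, rounded up to 7, so 7 needed; 7 signed. Sufficient.
Dating window: the latest signature is 23 days after the earliest; the limit is 20 days. Outside the window.

Not effective — dating-window requirement not satisfied.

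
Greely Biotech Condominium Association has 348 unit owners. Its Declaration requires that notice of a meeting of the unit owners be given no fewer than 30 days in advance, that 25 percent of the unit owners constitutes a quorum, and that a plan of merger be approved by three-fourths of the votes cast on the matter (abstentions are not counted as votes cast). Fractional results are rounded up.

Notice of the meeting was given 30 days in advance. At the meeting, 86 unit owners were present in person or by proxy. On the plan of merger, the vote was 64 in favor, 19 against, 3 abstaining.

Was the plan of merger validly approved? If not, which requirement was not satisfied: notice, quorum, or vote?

Notice: 30 days given; 30 required. Satisfied.
Quorum: 25% of 348 = 87; 86 present. Not satisfied.
Vote: requires three-fourths of the votes cast (86 − 3 abstaining = 83); 3/4 of 83 = 62.25, rounded up to 63, so 63 needed; 64 in favor. Satisfied.

Invalid — quorum requirement not satisfied.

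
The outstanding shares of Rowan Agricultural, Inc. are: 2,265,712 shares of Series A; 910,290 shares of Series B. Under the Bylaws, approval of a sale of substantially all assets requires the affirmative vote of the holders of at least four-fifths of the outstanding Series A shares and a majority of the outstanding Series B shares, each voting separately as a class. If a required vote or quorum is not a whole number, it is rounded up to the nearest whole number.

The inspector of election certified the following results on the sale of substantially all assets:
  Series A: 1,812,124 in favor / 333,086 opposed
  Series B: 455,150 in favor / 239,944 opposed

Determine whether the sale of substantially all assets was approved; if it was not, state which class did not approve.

Series A: 4/5 of 2265712 = 1812569.60, rounded up to 1812570; 1,812,570 required, 1,812,124 in favor — not approved.
Series B: a majority of 910290 is 455146; 455,146 required, 455,150 in favor — approved.

Not approved — the Series A shares did not give the required vote.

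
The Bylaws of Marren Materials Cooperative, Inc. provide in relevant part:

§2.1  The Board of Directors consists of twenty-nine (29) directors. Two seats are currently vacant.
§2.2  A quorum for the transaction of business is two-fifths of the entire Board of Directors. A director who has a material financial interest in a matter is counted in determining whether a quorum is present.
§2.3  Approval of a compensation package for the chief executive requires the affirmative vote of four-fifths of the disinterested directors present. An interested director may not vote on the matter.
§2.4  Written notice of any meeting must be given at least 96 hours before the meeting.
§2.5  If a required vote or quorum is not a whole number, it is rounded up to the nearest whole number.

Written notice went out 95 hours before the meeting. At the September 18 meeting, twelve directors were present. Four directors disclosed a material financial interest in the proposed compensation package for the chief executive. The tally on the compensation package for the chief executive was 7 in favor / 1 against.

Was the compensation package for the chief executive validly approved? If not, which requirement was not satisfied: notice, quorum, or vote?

Notice: 95 hours given; 96 required (95 < 96). Not satisfied.
Quorum: 12 present (interested directors count toward quorum); quorum is 12. Satisfied.
Vote: the compensation package for the chief executive requires four-fifths of the disinterested directors present (12 − 4 = 8). 4/5 of 8 = 6.40, rounded up to 7, so 7 affirmative votes are needed; 7 voted in favor. Satisfied.

Invalid — notice requirement not satisfied.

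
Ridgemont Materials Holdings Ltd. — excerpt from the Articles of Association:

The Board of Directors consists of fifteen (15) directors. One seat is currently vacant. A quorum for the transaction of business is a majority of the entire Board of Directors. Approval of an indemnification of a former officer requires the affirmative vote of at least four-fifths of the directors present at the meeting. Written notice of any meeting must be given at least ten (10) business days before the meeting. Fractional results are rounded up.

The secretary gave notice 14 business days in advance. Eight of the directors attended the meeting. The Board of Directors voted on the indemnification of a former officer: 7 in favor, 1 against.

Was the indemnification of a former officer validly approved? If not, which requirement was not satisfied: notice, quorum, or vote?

Notice: 14 business days given; 10 required (14 ≥ 10). Satisfied.
Quorum: 8 present; quorum is 8. Satisfied.
Vote: the indemnification of a former officer requires four-fifths of the directors present (8). 4/5 of 8 = 6.40, rounded up to 7, so 7 affirmative votes are needed; 7 voted in favor. Satisfied.

Valid — all requirements satisfied.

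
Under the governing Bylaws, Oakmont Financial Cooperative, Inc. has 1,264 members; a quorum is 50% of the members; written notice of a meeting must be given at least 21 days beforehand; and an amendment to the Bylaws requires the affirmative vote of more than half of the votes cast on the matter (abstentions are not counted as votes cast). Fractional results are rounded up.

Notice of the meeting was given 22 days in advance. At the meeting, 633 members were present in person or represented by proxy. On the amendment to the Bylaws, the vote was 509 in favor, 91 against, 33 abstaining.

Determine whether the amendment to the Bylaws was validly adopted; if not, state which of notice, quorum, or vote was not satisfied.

Notice: 22 days given; 21 required. Satisfied.
Quorum: 50% of 1,264 = 632; 633 present. Satisfied.
Vote: requires a majority of the votes cast (633 − 33 abstaining = 600); a majority of 600 is 301, so 301 needed; 509 in favor. Satisfied.

Valid — all requirements satisfied.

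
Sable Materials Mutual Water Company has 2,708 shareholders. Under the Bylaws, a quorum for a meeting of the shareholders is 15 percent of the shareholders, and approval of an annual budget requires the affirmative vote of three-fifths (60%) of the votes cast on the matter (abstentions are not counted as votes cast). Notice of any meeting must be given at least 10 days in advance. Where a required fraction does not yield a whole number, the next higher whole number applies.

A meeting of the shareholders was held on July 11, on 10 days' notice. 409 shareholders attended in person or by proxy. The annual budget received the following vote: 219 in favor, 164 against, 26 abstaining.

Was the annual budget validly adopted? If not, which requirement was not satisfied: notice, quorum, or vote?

Invalid — vote requirement not satisfied.

Notice: 10 days given; 10 required. Satisfied.
Quorum: 15% of 2,708 = 406.20, rounded up to 407; 409 present. Satisfied.
Vote: requires three-fifths of the votes cast (409 − 26 abstaining = 383); 3/5 of 383 = 229.80, rounded up to 230, so 230 needed; 219 in favor. Not satisfied.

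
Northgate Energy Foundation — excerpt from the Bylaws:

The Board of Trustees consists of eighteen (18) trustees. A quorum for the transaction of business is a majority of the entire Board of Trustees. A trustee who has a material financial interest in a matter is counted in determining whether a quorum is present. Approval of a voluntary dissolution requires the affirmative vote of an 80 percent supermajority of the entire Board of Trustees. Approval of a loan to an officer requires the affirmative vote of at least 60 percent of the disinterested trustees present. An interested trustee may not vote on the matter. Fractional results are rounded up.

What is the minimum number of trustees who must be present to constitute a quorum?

A majority of 18 is 10.

10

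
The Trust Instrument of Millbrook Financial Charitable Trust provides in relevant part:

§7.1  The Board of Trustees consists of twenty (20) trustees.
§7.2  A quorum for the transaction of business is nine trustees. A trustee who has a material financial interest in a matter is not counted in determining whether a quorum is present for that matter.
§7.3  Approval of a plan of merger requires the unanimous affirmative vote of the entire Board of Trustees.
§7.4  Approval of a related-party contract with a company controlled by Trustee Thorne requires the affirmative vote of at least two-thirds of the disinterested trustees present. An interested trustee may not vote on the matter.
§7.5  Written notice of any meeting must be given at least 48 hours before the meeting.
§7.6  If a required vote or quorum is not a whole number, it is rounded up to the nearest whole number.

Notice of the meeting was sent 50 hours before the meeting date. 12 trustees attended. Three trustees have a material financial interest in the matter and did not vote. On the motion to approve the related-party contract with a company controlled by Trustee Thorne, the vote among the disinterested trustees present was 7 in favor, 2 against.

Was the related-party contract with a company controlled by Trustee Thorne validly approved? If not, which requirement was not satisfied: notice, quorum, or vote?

Valid — all requirements satisfied.

Notice: 50 hours given; 48 required (50 ≥ 48). Satisfied.
Quorum: 12 present, but the 3 interested trustees do not count, leaving 9. Quorum is 9. Satisfied.
Vote: the related-party contract with a company controlled by Trustee Thorne requires two-thirds of the disinterested trustees present (12 − 3 = 9). 2/3 of 9 = 6, so 6 affirmative votes are needed; 7 voted in favor. Satisfied.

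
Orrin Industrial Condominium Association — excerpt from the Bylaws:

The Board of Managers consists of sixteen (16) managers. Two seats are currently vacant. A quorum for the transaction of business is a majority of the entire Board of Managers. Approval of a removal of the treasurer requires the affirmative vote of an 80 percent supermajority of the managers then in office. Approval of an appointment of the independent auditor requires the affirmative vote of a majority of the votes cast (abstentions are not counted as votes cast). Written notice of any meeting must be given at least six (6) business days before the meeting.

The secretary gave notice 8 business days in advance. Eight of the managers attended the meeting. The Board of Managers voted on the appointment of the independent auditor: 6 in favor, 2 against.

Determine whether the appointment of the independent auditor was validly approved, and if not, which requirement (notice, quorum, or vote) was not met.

Notice: 8 business days given; 6 required (8 ≥ 6). Satisfied.
Quorum: 8 present; quorum is 9. Not satisfied.
Vote: the appointment of the independent auditor requires a majority of the votes cast (8). A majority of 8 is 5, so 5 affirmative votes are needed; 6 voted in favor. Satisfied. (Moot — without a quorum no business can be validly transacted.)

Invalid — quorum requirement not satisfied.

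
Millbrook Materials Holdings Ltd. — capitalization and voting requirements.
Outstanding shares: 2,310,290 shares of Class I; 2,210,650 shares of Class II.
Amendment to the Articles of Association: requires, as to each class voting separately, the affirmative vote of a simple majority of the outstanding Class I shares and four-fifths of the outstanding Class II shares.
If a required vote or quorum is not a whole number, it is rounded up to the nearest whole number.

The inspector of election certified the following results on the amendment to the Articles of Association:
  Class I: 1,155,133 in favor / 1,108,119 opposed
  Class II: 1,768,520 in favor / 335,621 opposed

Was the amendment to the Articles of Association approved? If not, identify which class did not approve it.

Not approved — the Class I shares did not give the required vote.

Class I: a majority of 2310290 is 1155146; 1,155,146 required, 1,155,133 in favor — not approved.
Class II: 4/5 of 2210650 = 1768520; 1,768,520 required, 1,768,520 in favor — approved.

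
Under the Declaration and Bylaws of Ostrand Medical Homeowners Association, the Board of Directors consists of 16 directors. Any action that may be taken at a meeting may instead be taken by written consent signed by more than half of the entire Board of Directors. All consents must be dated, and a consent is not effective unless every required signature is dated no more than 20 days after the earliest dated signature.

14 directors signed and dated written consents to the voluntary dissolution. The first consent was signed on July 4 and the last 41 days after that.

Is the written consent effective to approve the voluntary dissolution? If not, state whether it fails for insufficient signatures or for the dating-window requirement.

Signatures required: more than half of 16 — a majority of 16 is 9, so 9 needed; 14 signed. Sufficient.
Dating window: the latest signature is 41 days after the earliest; the limit is 20 days. Outside the window.

Not effective — dating-window requirement not satisfied.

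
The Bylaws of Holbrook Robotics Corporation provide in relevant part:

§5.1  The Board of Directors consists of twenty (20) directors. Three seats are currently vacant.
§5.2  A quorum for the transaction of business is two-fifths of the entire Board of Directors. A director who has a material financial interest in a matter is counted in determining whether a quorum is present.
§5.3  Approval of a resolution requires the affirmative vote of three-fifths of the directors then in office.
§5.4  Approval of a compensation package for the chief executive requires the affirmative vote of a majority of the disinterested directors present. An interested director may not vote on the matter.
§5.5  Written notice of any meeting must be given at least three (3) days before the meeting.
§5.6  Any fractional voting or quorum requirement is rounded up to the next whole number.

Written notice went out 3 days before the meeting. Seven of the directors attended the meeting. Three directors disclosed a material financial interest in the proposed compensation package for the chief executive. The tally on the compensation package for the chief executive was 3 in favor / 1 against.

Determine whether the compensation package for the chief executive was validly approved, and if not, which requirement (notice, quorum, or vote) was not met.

Invalid — quorum requirement not satisfied.

Notice: 3 days given; 3 required (3 ≥ 3). Satisfied.
Quorum: 7 present (interested directors count toward quorum); quorum is 8. Not satisfied.
Vote: the compensation package for the chief executive requires a majority of the disinterested directors present (7 − 3 = 4). A majority of 4 is 3, so 3 affirmative votes are needed; 3 voted in favor. Satisfied. (Moot — without a quorum no business can be validly transacted.)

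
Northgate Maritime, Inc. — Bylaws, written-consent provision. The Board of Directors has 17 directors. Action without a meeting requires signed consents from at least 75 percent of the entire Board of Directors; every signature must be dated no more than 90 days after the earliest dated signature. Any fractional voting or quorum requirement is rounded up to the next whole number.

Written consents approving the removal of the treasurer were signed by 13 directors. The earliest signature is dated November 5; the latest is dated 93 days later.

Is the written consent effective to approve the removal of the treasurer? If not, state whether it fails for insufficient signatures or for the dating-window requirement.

Not effective — dating-window requirement not satisfied.

Signatures required: at least 75 percent of 17 — 3/4 of 17 = 12.75, rounded up to 13, so 13 needed; 13 signed. Sufficient.
Dating window: the latest signature is 93 days after the earliest; the limit is 90 days. Outside the window.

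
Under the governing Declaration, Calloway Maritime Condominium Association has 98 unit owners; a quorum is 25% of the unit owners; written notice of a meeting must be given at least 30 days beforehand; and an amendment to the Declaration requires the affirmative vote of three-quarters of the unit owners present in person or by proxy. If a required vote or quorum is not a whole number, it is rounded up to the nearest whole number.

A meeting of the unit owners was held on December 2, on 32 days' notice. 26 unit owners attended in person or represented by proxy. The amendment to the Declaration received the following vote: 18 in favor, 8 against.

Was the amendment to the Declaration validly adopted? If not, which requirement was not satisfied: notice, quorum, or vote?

Notice: 32 days given; 30 required. Satisfied.
Quorum: 25% of 98 = 24.50, rounded up to 25; 26 present. Satisfied.
Vote: requires three-fourths of those present (26); 3/4 of 26 = 19.50, rounded up to 20, so 20 needed; 18 in favor. Not satisfied.

Invalid — vote requirement not satisfied.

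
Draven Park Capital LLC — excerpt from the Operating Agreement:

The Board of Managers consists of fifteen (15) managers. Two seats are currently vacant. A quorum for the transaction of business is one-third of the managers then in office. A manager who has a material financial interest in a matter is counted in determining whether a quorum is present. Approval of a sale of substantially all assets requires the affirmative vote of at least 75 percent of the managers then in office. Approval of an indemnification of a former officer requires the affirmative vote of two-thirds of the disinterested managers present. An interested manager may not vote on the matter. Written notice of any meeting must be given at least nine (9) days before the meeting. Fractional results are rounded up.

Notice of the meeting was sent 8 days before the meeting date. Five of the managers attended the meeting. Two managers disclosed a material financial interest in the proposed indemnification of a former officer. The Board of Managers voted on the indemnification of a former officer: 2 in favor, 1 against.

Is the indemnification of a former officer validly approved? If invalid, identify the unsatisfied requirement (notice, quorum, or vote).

Invalid — notice requirement not satisfied.

Notice: 8 days given; 9 required (8 < 9). Not satisfied.
Quorum: 5 present (interested managers count toward quorum); quorum is 5. Satisfied.
Vote: the indemnification of a former officer requires two-thirds of the disinterested managers present (5 − 2 = 3). 2/3 of 3 = 2, so 2 affirmative votes are needed; 2 voted in favor. Satisfied.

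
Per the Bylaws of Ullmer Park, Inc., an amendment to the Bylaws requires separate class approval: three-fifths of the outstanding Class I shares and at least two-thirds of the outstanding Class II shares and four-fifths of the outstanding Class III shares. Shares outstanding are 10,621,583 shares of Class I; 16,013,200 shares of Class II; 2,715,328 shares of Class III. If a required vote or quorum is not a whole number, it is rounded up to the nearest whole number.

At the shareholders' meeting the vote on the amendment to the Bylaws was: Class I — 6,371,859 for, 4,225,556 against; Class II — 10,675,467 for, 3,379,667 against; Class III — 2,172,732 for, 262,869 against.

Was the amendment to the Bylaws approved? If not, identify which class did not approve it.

Class I: 3/5 of 10621583 = 6372949.80, rounded up to 6372950; 6,372,950 required, 6,371,859 in favor — not approved.
Class II: 2/3 of 16013200 = 10675466.67, rounded up to 10675467; 10,675,467 required, 10,675,467 in favor — approved.
Class III: 4/5 of 2715328 = 2172262.40, rounded up to 2172263; 2,172,263 required, 2,172,732 in favor — approved.

Not approved — the Class I shares did not give the required vote.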